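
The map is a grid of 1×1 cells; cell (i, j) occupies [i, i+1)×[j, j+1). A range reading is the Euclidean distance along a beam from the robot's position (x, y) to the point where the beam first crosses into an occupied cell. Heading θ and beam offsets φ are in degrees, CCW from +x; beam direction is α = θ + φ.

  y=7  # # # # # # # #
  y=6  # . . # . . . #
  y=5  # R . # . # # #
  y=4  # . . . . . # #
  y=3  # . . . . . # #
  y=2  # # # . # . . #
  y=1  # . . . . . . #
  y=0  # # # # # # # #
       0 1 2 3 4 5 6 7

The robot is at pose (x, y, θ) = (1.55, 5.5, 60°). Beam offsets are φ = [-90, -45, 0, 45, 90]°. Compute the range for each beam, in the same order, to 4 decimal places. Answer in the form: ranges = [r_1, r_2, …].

beam 1: φ=-90°, α=330°
  d=(0.8660,-0.5000)  start (1,5)  tX=0.5196 tY=1.0000  stride 1/|dx|=1.1547 1/|dy|=2.0000
    cross x-line → (2,5), t=0.5196
    cross y-line → (2,4), t=1.0000
    cross x-line → (3,4), t=1.6743
    cross x-line → (4,4), t=2.8290
    cross y-line → (4,3), t=3.0000
    cross x-line → (5,3), t=3.9837
    cross y-line → (5,2), t=5.0000
    cross x-line → (6,2), t=5.1384
    cross x-line → (7,2), t=6.2931 (wall)
  → r_1 = 6.2931
beam 2: φ=-45°, α=15°
  d=(0.9659,0.2588)  start (1,5)  tX=0.4659 tY=1.9319  stride 1/|dx|=1.0353 1/|dy|=3.8637
    cross x-line → (2,5), t=0.4659
    cross x-line → (3,5), t=1.5012 (wall)
  → r_2 = 1.5012
beam 3: φ=0°, α=60°
  d=(0.5000,0.8660)  start (1,5)  tX=0.9000 tY=0.5774  stride 1/|dx|=2.0000 1/|dy|=1.1547
    cross y-line → (1,6), t=0.5774
    cross x-line → (2,6), t=0.9000
    cross y-line → (2,7), t=1.7321 (wall)
  → r_3 = 1.7321
beam 4: φ=45°, α=105°
  d=(-0.2588,0.9659)  start (1,5)  tX=2.1250 tY=0.5176  stride 1/|dx|=3.8637 1/|dy|=1.0353
    cross y-line → (1,6), t=0.5176
    cross y-line → (1,7), t=1.5529 (wall)
  → r_4 = 1.5529
beam 5: φ=90°, α=150°
  d=(-0.8660,0.5000)  start (1,5)  tX=0.6351 tY=1.0000  stride 1/|dx|=1.1547 1/|dy|=2.0000
    cross x-line → (0,5), t=0.6351 (wall)
  → r_5 = 0.6351

ranges = [6.2931, 1.5012, 1.7321, 1.5529, 0.6351]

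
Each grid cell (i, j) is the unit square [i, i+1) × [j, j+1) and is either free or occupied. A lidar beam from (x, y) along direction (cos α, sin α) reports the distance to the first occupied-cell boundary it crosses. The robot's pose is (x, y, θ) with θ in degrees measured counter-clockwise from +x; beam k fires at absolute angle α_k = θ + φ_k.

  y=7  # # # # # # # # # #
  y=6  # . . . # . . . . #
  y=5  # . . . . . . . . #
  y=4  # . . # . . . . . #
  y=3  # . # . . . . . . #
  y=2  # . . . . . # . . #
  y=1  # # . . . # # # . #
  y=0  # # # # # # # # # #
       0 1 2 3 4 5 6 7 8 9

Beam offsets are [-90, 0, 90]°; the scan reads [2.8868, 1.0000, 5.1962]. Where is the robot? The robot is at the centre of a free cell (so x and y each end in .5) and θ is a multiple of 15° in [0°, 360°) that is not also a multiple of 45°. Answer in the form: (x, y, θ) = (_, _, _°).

(x, y, θ) = (4.5, 2.5, 300°)

The pose lattice has 40·16 = 640 candidates. Test each by forward raycasting.
  (8.5, 5.5, 75°): beam 1 = 0.5176 ≠ 2.8868 ✗
  (1.5, 5.5, 60°): beam 1 = 1.7321 ≠ 2.8868 ✗
  (2.5, 6.5, 195°): beam 1 = 0.5176 ≠ 2.8868 ✗
  (4.5, 5.5, 345°): beam 1 = 4.6587 ≠ 2.8868 ✗
  …
  (4.5, 2.5, 300°): r_1=2.8868, r_2=1.0000, r_3=5.1962 — all match ✓
No second candidate reproduces the full scan.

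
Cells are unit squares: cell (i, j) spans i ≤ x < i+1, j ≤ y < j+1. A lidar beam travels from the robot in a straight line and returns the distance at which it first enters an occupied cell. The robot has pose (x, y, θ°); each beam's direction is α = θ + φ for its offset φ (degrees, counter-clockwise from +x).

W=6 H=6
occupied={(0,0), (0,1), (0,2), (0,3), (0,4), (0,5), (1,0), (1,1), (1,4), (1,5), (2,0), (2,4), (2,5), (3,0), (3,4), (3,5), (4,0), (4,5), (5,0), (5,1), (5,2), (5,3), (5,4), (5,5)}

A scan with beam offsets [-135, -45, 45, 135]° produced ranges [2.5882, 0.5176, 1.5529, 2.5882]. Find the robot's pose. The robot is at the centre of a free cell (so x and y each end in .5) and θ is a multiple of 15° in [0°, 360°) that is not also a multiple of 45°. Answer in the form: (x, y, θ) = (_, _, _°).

(x, y, θ) = (2.5, 3.5, 150°)

Enumerate (i+0.5, j+0.5, θ) over the 12 free cells and 16 admissible headings. For each, cast all 4 beams and compare to the given ranges.
  (1.5, 2.5, 240°): beam 1 = 1.5529 ≠ 2.5882 ✗
  (1.5, 3.5, 30°): beam 1 = 1.5529 ≠ 2.5882 ✗
  (4.5, 4.5, 345°): beam 1 = 0.5774 ≠ 2.5882 ✗
  …
  (2.5, 3.5, 150°): r_1=2.5882, r_2=0.5176, r_3=1.5529, r_4=2.5882 — all match ✓
No second candidate reproduces the full scan.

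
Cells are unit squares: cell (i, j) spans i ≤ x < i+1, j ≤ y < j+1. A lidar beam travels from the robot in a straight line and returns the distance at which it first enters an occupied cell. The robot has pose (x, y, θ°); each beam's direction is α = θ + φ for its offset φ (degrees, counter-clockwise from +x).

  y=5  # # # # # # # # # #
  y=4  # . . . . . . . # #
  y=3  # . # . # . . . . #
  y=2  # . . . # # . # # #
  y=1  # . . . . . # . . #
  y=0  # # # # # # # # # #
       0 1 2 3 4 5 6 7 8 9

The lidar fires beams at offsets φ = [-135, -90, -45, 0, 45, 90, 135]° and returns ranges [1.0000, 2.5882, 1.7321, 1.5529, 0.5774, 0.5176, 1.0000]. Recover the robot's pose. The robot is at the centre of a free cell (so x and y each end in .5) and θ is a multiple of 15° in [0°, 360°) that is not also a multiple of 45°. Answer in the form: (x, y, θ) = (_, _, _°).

Enumerate (i+0.5, j+0.5, θ) over the 24 free cells and 16 admissible headings. For each, cast all 7 beams and compare to the given ranges.
  (3.5, 3.5, 330°): beam 1 = 0.5176 ≠ 1.0000 ✗
  (4.5, 1.5, 60°): beam 1 = 0.5176 ≠ 1.0000 ✗
  (5.5, 4.5, 285°): beam 3 = 1.0000 ≠ 1.7321 ✗
  (7.5, 3.5, 75°): beam 1 = 0.5774 ≠ 1.0000 ✗
  (1.5, 3.5, 300°): beam 1 = 0.5176 ≠ 1.0000 ✗
  …
  (3.5, 2.5, 285°): r_1=1.0000, r_2=2.5882, r_3=1.7321, r_4=1.5529, r_5=0.5774, r_6=0.5176, r_7=1.0000 — all match ✓
Unique over the lattice → pose = (3.5, 2.5, 285°).

(x, y, θ) = (3.5, 2.5, 285°)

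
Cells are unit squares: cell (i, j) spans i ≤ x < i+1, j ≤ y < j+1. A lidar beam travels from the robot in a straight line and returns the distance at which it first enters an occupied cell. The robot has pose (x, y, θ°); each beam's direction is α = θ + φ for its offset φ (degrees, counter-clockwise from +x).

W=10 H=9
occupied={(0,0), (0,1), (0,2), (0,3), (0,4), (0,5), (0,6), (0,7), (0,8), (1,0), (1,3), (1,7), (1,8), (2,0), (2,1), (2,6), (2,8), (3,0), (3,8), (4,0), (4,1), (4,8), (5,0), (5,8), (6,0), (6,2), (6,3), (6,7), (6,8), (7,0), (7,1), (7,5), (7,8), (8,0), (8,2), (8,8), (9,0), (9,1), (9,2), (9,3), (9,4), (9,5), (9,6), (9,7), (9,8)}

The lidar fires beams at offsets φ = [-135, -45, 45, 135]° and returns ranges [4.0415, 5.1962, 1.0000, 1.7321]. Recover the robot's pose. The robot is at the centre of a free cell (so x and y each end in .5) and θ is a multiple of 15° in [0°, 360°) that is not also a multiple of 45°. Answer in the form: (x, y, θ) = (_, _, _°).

(x, y, θ) = (5.5, 4.5, 255°)

Candidates: 45 free-cell centres × 16 headings = 720 poses. Raycast each; keep the one whose scan matches to 4 dp.
  (1.5, 5.5, 105°): beam 1 = 5.1962 ≠ 4.0415 ✗
  (5.5, 4.5, 15°): beam 1 = 2.8868 ≠ 4.0415 ✗
  (5.5, 1.5, 60°): beam 1 = 0.5176 ≠ 4.0415 ✗
  (6.5, 4.5, 105°): beam 1 = 2.8868 ≠ 4.0415 ✗
  (7.5, 7.5, 120°): beam 1 = 1.5529 ≠ 4.0415 ✗
  …
  (5.5, 4.5, 255°): r_1=4.0415, r_2=5.1962, r_3=1.0000, r_4=1.7321 — all match ✓
No second candidate reproduces the full scan.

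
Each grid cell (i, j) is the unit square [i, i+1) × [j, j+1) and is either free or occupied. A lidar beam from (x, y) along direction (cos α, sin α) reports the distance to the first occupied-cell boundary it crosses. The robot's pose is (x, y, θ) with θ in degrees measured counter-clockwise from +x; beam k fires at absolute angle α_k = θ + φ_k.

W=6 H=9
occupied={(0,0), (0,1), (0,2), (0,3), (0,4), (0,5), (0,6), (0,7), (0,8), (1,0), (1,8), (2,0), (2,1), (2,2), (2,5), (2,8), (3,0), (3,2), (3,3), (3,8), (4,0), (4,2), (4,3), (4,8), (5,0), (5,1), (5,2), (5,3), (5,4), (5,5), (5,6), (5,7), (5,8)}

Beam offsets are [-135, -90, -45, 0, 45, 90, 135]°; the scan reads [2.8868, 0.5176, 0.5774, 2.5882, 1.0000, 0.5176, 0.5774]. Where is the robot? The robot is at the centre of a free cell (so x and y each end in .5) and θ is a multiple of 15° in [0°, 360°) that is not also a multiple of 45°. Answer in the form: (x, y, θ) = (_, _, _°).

(x, y, θ) = (1.5, 5.5, 75°)

Enumerate (i+0.5, j+0.5, θ) over the 21 free cells and 16 admissible headings. For each, cast all 7 beams and compare to the given ranges.
  (3.5, 6.5, 30°): beam 1 = 3.6235 ≠ 2.8868 ✗
  (4.5, 7.5, 240°): beam 1 = 0.5176 ≠ 2.8868 ✗
  (1.5, 2.5, 60°): beam 1 = 1.5529 ≠ 2.8868 ✗
  (2.5, 4.5, 255°): beam 1 = 0.5774 ≠ 2.8868 ✗
  (3.5, 7.5, 300°): beam 1 = 1.9319 ≠ 2.8868 ✗
  …
  (1.5, 5.5, 75°): r_1=2.8868, r_2=0.5176, r_3=0.5774, r_4=2.5882, r_5=1.0000, r_6=0.5176, r_7=0.5774 — all match ✓
Unique over the lattice → pose = (1.5, 5.5, 75°).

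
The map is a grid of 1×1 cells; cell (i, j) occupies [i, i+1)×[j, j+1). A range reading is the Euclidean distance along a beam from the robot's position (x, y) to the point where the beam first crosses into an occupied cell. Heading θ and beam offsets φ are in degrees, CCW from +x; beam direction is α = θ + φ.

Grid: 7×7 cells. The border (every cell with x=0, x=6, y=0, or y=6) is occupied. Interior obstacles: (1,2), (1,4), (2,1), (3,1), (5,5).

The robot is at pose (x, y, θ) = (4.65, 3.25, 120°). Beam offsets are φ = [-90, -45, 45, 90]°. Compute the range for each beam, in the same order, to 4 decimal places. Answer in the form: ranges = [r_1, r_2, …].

beam 1: φ=-90°, α=30°
  dir = (cos 30°, sin 30°) = (0.8660, 0.5000); from cell (4,3)
  next x-line at t=0.4041, next y-line at t=1.5000; Δt_x=1.1547, Δt_y=2.0000
    x: enter (5,3) at t=0.4041
    y: enter (5,4) at t=1.5000
    x: enter (6,4) at t=1.5588 ← occupied
  → r_1 = 1.5588
beam 2: φ=-45°, α=75°
  dir = (cos 75°, sin 75°) = (0.2588, 0.9659); from cell (4,3)
  next x-line at t=1.3523, next y-line at t=0.7765; Δt_x=3.8637, Δt_y=1.0353
    y: enter (4,4) at t=0.7765
    x: enter (5,4) at t=1.3523
    y: enter (5,5) at t=1.8117 ← occupied
  → r_2 = 1.8117
beam 3: φ=45°, α=165°
  dir = (cos 165°, sin 165°) = (-0.9659, 0.2588); from cell (4,3)
  next x-line at t=0.6729, next y-line at t=2.8978; Δt_x=1.0353, Δt_y=3.8637
    x: enter (3,3) at t=0.6729
    x: enter (2,3) at t=1.7082
    x: enter (1,3) at t=2.7435
    y: enter (1,4) at t=2.8978 ← occupied
  → r_3 = 2.8978
beam 4: φ=90°, α=210°
  dir = (cos 210°, sin 210°) = (-0.8660, -0.5000); from cell (4,3)
  next x-line at t=0.7506, next y-line at t=0.5000; Δt_x=1.1547, Δt_y=2.0000
    y: enter (4,2) at t=0.5000
    x: enter (3,2) at t=0.7506
    x: enter (2,2) at t=1.9053
    y: enter (2,1) at t=2.5000 ← occupied
  → r_4 = 2.5000

ranges = [1.5588, 1.8117, 2.8978, 2.5000]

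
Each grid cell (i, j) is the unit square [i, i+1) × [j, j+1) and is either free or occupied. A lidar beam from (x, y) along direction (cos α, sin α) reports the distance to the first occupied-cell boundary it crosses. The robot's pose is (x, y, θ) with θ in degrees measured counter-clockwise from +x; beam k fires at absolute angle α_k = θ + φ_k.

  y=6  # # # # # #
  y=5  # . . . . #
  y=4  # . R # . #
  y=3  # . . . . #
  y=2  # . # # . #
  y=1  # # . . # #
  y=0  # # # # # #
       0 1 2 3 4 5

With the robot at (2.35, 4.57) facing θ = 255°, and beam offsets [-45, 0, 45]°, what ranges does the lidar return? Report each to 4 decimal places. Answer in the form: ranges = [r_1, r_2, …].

ranges = [1.5588, 2.6607, 1.8129]

beam 1: φ=-45°, α=210°
  direction (-0.8660, -0.5000); cell (2,4); t to first gridline: x 0.4041, y 1.1400 (then +1.1547 / +2.0000)
    (1,4) via x @ 0.4041
    (1,3) via y @ 1.1400
    (0,3) via x @ 1.5588  # hit
  → r_1 = 1.5588
beam 2: φ=0°, α=255°
  direction (-0.2588, -0.9659); cell (2,4); t to first gridline: x 1.3523, y 0.5901 (then +3.8637 / +1.0353)
    (2,3) via y @ 0.5901
    (1,3) via x @ 1.3523
    (1,2) via y @ 1.6254
    (1,1) via y @ 2.6607  # hit
  → r_2 = 2.6607
beam 3: φ=45°, α=300°
  direction (0.5000, -0.8660); cell (2,4); t to first gridline: x 1.3000, y 0.6582 (then +2.0000 / +1.1547)
    (2,3) via y @ 0.6582
    (3,3) via x @ 1.3000
    (3,2) via y @ 1.8129  # hit
  → r_3 = 1.8129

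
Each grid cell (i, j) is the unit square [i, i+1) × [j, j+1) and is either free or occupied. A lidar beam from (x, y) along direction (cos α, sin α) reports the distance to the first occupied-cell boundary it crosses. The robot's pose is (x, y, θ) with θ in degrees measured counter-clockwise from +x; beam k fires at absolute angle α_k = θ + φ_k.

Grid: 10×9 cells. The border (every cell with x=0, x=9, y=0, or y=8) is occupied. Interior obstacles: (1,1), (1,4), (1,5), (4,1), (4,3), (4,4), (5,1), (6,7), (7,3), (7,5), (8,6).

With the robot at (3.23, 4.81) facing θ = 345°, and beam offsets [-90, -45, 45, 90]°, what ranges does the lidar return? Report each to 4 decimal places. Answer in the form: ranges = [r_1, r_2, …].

ranges = [3.9444, 1.5400, 6.3800, 3.3025]

beam 1: φ=-90°, α=255°
  dir = (cos 255°, sin 255°) = (-0.2588, -0.9659); from cell (3,4)
  next x-line at t=0.8887, next y-line at t=0.8386; Δt_x=3.8637, Δt_y=1.0353
    y: enter (3,3) at t=0.8386
    x: enter (2,3) at t=0.8887
    y: enter (2,2) at t=1.8738
    y: enter (2,1) at t=2.9091
    y: enter (2,0) at t=3.9444 ← occupied
  → r_1 = 3.9444
beam 2: φ=-45°, α=300°
  dir = (cos 300°, sin 300°) = (0.5000, -0.8660); from cell (3,4)
  next x-line at t=1.5400, next y-line at t=0.9353; Δt_x=2.0000, Δt_y=1.1547
    y: enter (3,3) at t=0.9353
    x: enter (4,3) at t=1.5400 ← occupied
  → r_2 = 1.5400
beam 3: φ=45°, α=30°
  dir = (cos 30°, sin 30°) = (0.8660, 0.5000); from cell (3,4)
  next x-line at t=0.8891, next y-line at t=0.3800; Δt_x=1.1547, Δt_y=2.0000
    y: enter (3,5) at t=0.3800
    x: enter (4,5) at t=0.8891
    x: enter (5,5) at t=2.0438
    y: enter (5,6) at t=2.3800
    x: enter (6,6) at t=3.1985
    x: enter (7,6) at t=4.3532
    y: enter (7,7) at t=4.3800
    x: enter (8,7) at t=5.5079
    y: enter (8,8) at t=6.3800 ← occupied
  → r_3 = 6.3800
beam 4: φ=90°, α=75°
  dir = (cos 75°, sin 75°) = (0.2588, 0.9659); from cell (3,4)
  next x-line at t=2.9751, next y-line at t=0.1967; Δt_x=3.8637, Δt_y=1.0353
    y: enter (3,5) at t=0.1967
    y: enter (3,6) at t=1.2320
    y: enter (3,7) at t=2.2673
    x: enter (4,7) at t=2.9751
    y: enter (4,8) at t=3.3025 ← occupied
  → r_4 = 3.3025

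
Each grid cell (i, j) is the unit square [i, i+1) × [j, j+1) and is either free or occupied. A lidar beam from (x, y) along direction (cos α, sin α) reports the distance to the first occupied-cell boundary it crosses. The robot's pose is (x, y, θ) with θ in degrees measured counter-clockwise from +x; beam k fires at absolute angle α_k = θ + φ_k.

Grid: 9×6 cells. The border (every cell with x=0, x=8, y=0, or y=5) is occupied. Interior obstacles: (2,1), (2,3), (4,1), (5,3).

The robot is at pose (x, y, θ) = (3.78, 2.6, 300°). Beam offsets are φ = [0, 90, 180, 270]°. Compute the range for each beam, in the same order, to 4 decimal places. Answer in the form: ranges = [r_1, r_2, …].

ranges = [0.6928, 1.4087, 1.5600, 1.2000]

beam 1: φ=0°, α=300°
  d=(0.5000,-0.8660)  start (3,2)  tX=0.4400 tY=0.6928  stride 1/|dx|=2.0000 1/|dy|=1.1547
    cross x-line → (4,2), t=0.4400
    cross y-line → (4,1), t=0.6928 (wall)
  → r_1 = 0.6928
beam 2: φ=90°, α=30°
  d=(0.8660,0.5000)  start (3,2)  tX=0.2540 tY=0.8000  stride 1/|dx|=1.1547 1/|dy|=2.0000
    cross x-line → (4,2), t=0.2540
    cross y-line → (4,3), t=0.8000
    cross x-line → (5,3), t=1.4087 (wall)
  → r_2 = 1.4087
beam 3: φ=180°, α=120°
  d=(-0.5000,0.8660)  start (3,2)  tX=1.5600 tY=0.4619  stride 1/|dx|=2.0000 1/|dy|=1.1547
    cross y-line → (3,3), t=0.4619
    cross x-line → (2,3), t=1.5600 (wall)
  → r_3 = 1.5600
beam 4: φ=270°, α=210°
  d=(-0.8660,-0.5000)  start (3,2)  tX=0.9007 tY=1.2000  stride 1/|dx|=1.1547 1/|dy|=2.0000
    cross x-line → (2,2), t=0.9007
    cross y-line → (2,1), t=1.2000 (wall)
  → r_4 = 1.2000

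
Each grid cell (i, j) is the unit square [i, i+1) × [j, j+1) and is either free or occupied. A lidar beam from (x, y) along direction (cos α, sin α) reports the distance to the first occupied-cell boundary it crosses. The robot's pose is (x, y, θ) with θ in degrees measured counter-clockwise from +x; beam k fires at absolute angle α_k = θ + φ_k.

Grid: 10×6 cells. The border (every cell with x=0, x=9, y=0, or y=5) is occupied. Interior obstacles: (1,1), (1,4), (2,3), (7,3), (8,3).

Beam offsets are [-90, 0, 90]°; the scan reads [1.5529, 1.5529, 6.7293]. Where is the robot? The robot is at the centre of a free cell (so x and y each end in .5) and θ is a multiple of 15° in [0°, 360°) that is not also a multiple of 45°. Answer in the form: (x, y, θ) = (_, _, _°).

Enumerate (i+0.5, j+0.5, θ) over the 27 free cells and 16 admissible headings. For each, cast all 3 beams and compare to the given ranges.
  (5.5, 4.5, 300°): beam 1 = 2.8868 ≠ 1.5529 ✗
  (8.5, 4.5, 30°): beam 1 = 0.5774 ≠ 1.5529 ✗
  (5.5, 4.5, 60°): beam 1 = 1.7321 ≠ 1.5529 ✗
  (4.5, 1.5, 240°): beam 1 = 4.0415 ≠ 1.5529 ✗
  (3.5, 3.5, 330°): beam 1 = 2.8868 ≠ 1.5529 ✗
  …
  (7.5, 1.5, 75°): r_1=1.5529, r_2=1.5529, r_3=6.7293 — all match ✓
No second candidate reproduces the full scan.

(x, y, θ) = (7.5, 1.5, 75°)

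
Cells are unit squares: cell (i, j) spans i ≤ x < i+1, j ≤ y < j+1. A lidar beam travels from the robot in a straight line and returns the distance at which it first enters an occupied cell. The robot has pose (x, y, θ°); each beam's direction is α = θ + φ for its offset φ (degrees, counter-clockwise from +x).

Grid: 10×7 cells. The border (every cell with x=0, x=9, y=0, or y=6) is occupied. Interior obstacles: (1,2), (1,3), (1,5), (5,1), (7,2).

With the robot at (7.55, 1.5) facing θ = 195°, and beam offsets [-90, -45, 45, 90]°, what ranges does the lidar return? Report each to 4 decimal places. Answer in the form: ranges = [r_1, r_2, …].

beam 1: φ=-90°, α=105°
  cosα=-0.2588 sinα=0.9659 | (7,1) | tMaxX 2.1250 tMaxY 0.5176 | tΔX 3.8637 tΔY 1.0353
    t=0.5176 [y] (7,2) — stop
  → r_1 = 0.5176
beam 2: φ=-45°, α=150°
  cosα=-0.8660 sinα=0.5000 | (7,1) | tMaxX 0.6351 tMaxY 1.0000 | tΔX 1.1547 tΔY 2.0000
    t=0.6351 [x] (6,1)
    t=1.0000 [y] (6,2)
    t=1.7898 [x] (5,2)
    t=2.9445 [x] (4,2)
    t=3.0000 [y] (4,3)
    t=4.0992 [x] (3,3)
    t=5.0000 [y] (3,4)
    t=5.2539 [x] (2,4)
    t=6.4086 [x] (1,4)
    t=7.0000 [y] (1,5) — stop
  → r_2 = 7.0000
beam 3: φ=45°, α=240°
  cosα=-0.5000 sinα=-0.8660 | (7,1) | tMaxX 1.1000 tMaxY 0.5774 | tΔX 2.0000 tΔY 1.1547
    t=0.5774 [y] (7,0) — stop
  → r_3 = 0.5774
beam 4: φ=90°, α=285°
  cosα=0.2588 sinα=-0.9659 | (7,1) | tMaxX 1.7387 tMaxY 0.5176 | tΔX 3.8637 tΔY 1.0353
    t=0.5176 [y] (7,0) — stop
  → r_4 = 0.5176

ranges = [0.5176, 7.0000, 0.5774, 0.5176]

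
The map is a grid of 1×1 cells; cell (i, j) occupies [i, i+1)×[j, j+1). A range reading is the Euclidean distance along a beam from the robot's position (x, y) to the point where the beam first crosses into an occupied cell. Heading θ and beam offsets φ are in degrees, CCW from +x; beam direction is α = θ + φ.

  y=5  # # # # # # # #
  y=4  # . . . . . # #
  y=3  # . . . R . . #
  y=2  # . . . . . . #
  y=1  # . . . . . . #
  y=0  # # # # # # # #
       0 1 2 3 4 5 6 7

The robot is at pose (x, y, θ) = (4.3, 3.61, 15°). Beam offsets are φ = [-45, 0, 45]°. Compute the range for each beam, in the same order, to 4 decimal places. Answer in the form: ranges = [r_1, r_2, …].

ranges = [3.1177, 1.7600, 1.6050]

beam 1: φ=-45°, α=330°
  d=(0.8660,-0.5000)  start (4,3)  tX=0.8083 tY=1.2200  stride 1/|dx|=1.1547 1/|dy|=2.0000
    cross x-line → (5,3), t=0.8083
    cross y-line → (5,2), t=1.2200
    cross x-line → (6,2), t=1.9630
    cross x-line → (7,2), t=3.1177 (wall)
  → r_1 = 3.1177
beam 2: φ=0°, α=15°
  d=(0.9659,0.2588)  start (4,3)  tX=0.7247 tY=1.5068  stride 1/|dx|=1.0353 1/|dy|=3.8637
    cross x-line → (5,3), t=0.7247
    cross y-line → (5,4), t=1.5068
    cross x-line → (6,4), t=1.7600 (wall)
  → r_2 = 1.7600
beam 3: φ=45°, α=60°
  d=(0.5000,0.8660)  start (4,3)  tX=1.4000 tY=0.4503  stride 1/|dx|=2.0000 1/|dy|=1.1547
    cross y-line → (4,4), t=0.4503
    cross x-line → (5,4), t=1.4000
    cross y-line → (5,5), t=1.6050 (wall)
  → r_3 = 1.6050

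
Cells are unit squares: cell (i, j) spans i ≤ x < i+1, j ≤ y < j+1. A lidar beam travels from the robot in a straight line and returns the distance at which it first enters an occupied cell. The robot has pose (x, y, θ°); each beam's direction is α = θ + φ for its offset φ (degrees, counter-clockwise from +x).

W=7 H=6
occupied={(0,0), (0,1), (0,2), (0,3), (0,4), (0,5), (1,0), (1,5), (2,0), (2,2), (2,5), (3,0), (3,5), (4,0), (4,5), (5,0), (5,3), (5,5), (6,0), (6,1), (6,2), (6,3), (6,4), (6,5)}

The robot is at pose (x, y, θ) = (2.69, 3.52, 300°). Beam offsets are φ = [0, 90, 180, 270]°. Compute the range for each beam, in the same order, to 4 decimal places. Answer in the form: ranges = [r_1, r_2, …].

beam 1: φ=0°, α=300°
  direction (0.5000, -0.8660); cell (2,3); t to first gridline: x 0.6200, y 0.6004 (then +2.0000 / +1.1547)
    (2,2) via y @ 0.6004  # hit
  → r_1 = 0.6004
beam 2: φ=90°, α=30°
  direction (0.8660, 0.5000); cell (2,3); t to first gridline: x 0.3580, y 0.9600 (then +1.1547 / +2.0000)
    (3,3) via x @ 0.3580
    (3,4) via y @ 0.9600
    (4,4) via x @ 1.5127
    (5,4) via x @ 2.6674
    (5,5) via y @ 2.9600  # hit
  → r_2 = 2.9600
beam 3: φ=180°, α=120°
  direction (-0.5000, 0.8660); cell (2,3); t to first gridline: x 1.3800, y 0.5543 (then +2.0000 / +1.1547)
    (2,4) via y @ 0.5543
    (1,4) via x @ 1.3800
    (1,5) via y @ 1.7090  # hit
  → r_3 = 1.7090
beam 4: φ=270°, α=210°
  direction (-0.8660, -0.5000); cell (2,3); t to first gridline: x 0.7967, y 1.0400 (then +1.1547 / +2.0000)
    (1,3) via x @ 0.7967
    (1,2) via y @ 1.0400
    (0,2) via x @ 1.9514  # hit
  → r_4 = 1.9514

ranges = [0.6004, 2.9600, 1.7090, 1.9514]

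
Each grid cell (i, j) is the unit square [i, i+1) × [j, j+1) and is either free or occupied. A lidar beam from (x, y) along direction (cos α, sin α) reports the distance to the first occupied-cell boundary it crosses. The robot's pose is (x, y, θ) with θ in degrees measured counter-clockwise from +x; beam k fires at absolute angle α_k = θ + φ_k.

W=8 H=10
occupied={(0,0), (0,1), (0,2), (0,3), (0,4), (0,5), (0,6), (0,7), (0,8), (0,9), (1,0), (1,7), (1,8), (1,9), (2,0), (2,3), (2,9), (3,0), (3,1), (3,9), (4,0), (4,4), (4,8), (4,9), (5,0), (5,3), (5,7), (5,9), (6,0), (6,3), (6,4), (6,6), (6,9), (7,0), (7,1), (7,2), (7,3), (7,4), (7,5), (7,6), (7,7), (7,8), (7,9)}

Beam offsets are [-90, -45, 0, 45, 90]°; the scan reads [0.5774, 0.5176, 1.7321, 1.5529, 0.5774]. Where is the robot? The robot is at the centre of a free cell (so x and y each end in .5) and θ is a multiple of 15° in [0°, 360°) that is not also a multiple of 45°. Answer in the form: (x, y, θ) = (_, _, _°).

(x, y, θ) = (5.5, 8.5, 330°)

The pose lattice has 37·16 = 592 candidates. Test each by forward raycasting.
  (2.5, 5.5, 255°): beam 1 = 1.5529 ≠ 0.5774 ✗
  (1.5, 4.5, 195°): beam 1 = 1.9319 ≠ 0.5774 ✗
  (3.5, 4.5, 285°): beam 1 = 2.5882 ≠ 0.5774 ✗
  …
  (5.5, 8.5, 330°): r_1=0.5774, r_2=0.5176, r_3=1.7321, r_4=1.5529, r_5=0.5774 — all match ✓
No second candidate reproduces the full scan.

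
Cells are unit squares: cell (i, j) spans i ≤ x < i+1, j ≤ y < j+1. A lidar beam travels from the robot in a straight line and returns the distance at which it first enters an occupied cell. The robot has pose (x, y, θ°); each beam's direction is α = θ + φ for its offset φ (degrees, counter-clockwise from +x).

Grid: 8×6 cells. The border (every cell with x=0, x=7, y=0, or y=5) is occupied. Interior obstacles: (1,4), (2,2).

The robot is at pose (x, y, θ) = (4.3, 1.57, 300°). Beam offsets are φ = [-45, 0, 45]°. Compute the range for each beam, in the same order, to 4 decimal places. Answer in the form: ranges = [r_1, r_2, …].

ranges = [0.5901, 0.6582, 2.2023]

beam 1: φ=-45°, α=255°
  d=(-0.2588,-0.9659)  start (4,1)  tX=1.1591 tY=0.5901  stride 1/|dx|=3.8637 1/|dy|=1.0353
    cross y-line → (4,0), t=0.5901 (wall)
  → r_1 = 0.5901
beam 2: φ=0°, α=300°
  d=(0.5000,-0.8660)  start (4,1)  tX=1.4000 tY=0.6582  stride 1/|dx|=2.0000 1/|dy|=1.1547
    cross y-line → (4,0), t=0.6582 (wall)
  → r_2 = 0.6582
beam 3: φ=45°, α=345°
  d=(0.9659,-0.2588)  start (4,1)  tX=0.7247 tY=2.2023  stride 1/|dx|=1.0353 1/|dy|=3.8637
    cross x-line → (5,1), t=0.7247
    cross x-line → (6,1), t=1.7600
    cross y-line → (6,0), t=2.2023 (wall)
  → r_3 = 2.2023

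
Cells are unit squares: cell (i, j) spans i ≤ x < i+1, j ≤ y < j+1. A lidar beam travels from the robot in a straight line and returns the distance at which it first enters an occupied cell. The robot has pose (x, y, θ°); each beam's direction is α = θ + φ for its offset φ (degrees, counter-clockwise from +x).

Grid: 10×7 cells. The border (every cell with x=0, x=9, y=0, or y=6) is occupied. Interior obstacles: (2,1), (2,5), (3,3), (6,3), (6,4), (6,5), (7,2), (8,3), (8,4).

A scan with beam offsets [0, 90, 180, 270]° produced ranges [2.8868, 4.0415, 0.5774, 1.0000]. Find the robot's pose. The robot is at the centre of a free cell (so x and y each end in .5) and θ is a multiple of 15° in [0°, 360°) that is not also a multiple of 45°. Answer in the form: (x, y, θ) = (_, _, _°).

(x, y, θ) = (5.5, 4.5, 150°)

Candidates: 31 free-cell centres × 16 headings = 496 poses. Raycast each; keep the one whose scan matches to 4 dp.
  (1.5, 3.5, 15°): beam 1 = 1.5529 ≠ 2.8868 ✗
  (5.5, 5.5, 60°): beam 1 = 0.5774 ≠ 2.8868 ✗
  (1.5, 2.5, 345°): beam 1 = 5.7956 ≠ 2.8868 ✗
  (5.5, 3.5, 120°): beam 2 = 3.0000 ≠ 4.0415 ✗
  …
  (5.5, 4.5, 150°): r_1=2.8868, r_2=4.0415, r_3=0.5774, r_4=1.0000 — all match ✓
No second candidate reproduces the full scan.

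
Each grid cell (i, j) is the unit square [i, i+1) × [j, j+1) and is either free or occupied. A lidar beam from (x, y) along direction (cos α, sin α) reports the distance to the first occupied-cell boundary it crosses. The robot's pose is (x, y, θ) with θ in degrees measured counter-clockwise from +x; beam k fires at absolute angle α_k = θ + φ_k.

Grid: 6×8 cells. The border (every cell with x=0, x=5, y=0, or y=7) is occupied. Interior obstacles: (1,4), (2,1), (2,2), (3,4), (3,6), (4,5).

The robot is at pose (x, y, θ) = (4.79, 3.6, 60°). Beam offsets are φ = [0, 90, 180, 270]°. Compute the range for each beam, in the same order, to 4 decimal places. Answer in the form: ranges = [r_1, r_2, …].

beam 1: φ=0°, α=60°
  direction (0.5000, 0.8660); cell (4,3); t to first gridline: x 0.4200, y 0.4619 (then +2.0000 / +1.1547)
    (5,3) via x @ 0.4200  # hit
  → r_1 = 0.4200
beam 2: φ=90°, α=150°
  direction (-0.8660, 0.5000); cell (4,3); t to first gridline: x 0.9122, y 0.8000 (then +1.1547 / +2.0000)
    (4,4) via y @ 0.8000
    (3,4) via x @ 0.9122  # hit
  → r_2 = 0.9122
beam 3: φ=180°, α=240°
  direction (-0.5000, -0.8660); cell (4,3); t to first gridline: x 1.5800, y 0.6928 (then +2.0000 / +1.1547)
    (4,2) via y @ 0.6928
    (3,2) via x @ 1.5800
    (3,1) via y @ 1.8475
    (3,0) via y @ 3.0022  # hit
  → r_3 = 3.0022
beam 4: φ=270°, α=330°
  direction (0.8660, -0.5000); cell (4,3); t to first gridline: x 0.2425, y 1.2000 (then +1.1547 / +2.0000)
    (5,3) via x @ 0.2425  # hit
  → r_4 = 0.2425

ranges = [0.4200, 0.9122, 3.0022, 0.2425]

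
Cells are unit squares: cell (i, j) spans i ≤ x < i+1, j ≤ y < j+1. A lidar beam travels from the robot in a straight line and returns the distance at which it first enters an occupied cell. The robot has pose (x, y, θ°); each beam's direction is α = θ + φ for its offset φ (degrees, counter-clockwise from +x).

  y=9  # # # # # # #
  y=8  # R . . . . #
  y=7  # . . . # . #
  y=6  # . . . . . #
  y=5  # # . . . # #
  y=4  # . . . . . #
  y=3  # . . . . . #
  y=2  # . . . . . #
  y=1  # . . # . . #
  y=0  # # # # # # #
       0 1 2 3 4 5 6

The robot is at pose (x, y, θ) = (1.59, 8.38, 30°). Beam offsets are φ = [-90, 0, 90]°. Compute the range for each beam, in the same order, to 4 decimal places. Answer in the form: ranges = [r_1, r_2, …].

beam 1: φ=-90°, α=300°
  cosα=0.5000 sinα=-0.8660 | (1,8) | tMaxX 0.8200 tMaxY 0.4388 | tΔX 2.0000 tΔY 1.1547
    t=0.4388 [y] (1,7)
    t=0.8200 [x] (2,7)
    t=1.5935 [y] (2,6)
    t=2.7482 [y] (2,5)
    t=2.8200 [x] (3,5)
    t=3.9029 [y] (3,4)
    t=4.8200 [x] (4,4)
    t=5.0576 [y] (4,3)
    t=6.2123 [y] (4,2)
    t=6.8200 [x] (5,2)
    t=7.3670 [y] (5,1)
    t=8.5217 [y] (5,0) — stop
  → r_1 = 8.5217
beam 2: φ=0°, α=30°
  cosα=0.8660 sinα=0.5000 | (1,8) | tMaxX 0.4734 tMaxY 1.2400 | tΔX 1.1547 tΔY 2.0000
    t=0.4734 [x] (2,8)
    t=1.2400 [y] (2,9) — stop
  → r_2 = 1.2400
beam 3: φ=90°, α=120°
  cosα=-0.5000 sinα=0.8660 | (1,8) | tMaxX 1.1800 tMaxY 0.7159 | tΔX 2.0000 tΔY 1.1547
    t=0.7159 [y] (1,9) — stop
  → r_3 = 0.7159

ranges = [8.5217, 1.2400, 0.7159]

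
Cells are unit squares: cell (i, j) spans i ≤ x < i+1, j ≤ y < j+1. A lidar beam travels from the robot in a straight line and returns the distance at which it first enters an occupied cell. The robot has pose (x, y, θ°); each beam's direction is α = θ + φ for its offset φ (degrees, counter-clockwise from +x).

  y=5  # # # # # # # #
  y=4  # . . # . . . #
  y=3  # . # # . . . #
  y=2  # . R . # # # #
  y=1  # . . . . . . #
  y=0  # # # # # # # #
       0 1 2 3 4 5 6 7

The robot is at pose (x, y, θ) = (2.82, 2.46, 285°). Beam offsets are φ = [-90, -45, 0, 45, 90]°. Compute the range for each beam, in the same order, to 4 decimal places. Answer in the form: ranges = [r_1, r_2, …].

ranges = [1.8842, 1.6859, 1.5115, 2.9200, 1.2216]

beam 1: φ=-90°, α=195°
  d=(-0.9659,-0.2588)  start (2,2)  tX=0.8489 tY=1.7773  stride 1/|dx|=1.0353 1/|dy|=3.8637
    cross x-line → (1,2), t=0.8489
    cross y-line → (1,1), t=1.7773
    cross x-line → (0,1), t=1.8842 (wall)
  → r_1 = 1.8842
beam 2: φ=-45°, α=240°
  d=(-0.5000,-0.8660)  start (2,2)  tX=1.6400 tY=0.5312  stride 1/|dx|=2.0000 1/|dy|=1.1547
    cross y-line → (2,1), t=0.5312
    cross x-line → (1,1), t=1.6400
    cross y-line → (1,0), t=1.6859 (wall)
  → r_2 = 1.6859
beam 3: φ=0°, α=285°
  d=(0.2588,-0.9659)  start (2,2)  tX=0.6955 tY=0.4762  stride 1/|dx|=3.8637 1/|dy|=1.0353
    cross y-line → (2,1), t=0.4762
    cross x-line → (3,1), t=0.6955
    cross y-line → (3,0), t=1.5115 (wall)
  → r_3 = 1.5115
beam 4: φ=45°, α=330°
  d=(0.8660,-0.5000)  start (2,2)  tX=0.2078 tY=0.9200  stride 1/|dx|=1.1547 1/|dy|=2.0000
    cross x-line → (3,2), t=0.2078
    cross y-line → (3,1), t=0.9200
    cross x-line → (4,1), t=1.3625
    cross x-line → (5,1), t=2.5172
    cross y-line → (5,0), t=2.9200 (wall)
  → r_4 = 2.9200
beam 5: φ=90°, α=15°
  d=(0.9659,0.2588)  start (2,2)  tX=0.1863 tY=2.0864  stride 1/|dx|=1.0353 1/|dy|=3.8637
    cross x-line → (3,2), t=0.1863
    cross x-line → (4,2), t=1.2216 (wall)
  → r_5 = 1.2216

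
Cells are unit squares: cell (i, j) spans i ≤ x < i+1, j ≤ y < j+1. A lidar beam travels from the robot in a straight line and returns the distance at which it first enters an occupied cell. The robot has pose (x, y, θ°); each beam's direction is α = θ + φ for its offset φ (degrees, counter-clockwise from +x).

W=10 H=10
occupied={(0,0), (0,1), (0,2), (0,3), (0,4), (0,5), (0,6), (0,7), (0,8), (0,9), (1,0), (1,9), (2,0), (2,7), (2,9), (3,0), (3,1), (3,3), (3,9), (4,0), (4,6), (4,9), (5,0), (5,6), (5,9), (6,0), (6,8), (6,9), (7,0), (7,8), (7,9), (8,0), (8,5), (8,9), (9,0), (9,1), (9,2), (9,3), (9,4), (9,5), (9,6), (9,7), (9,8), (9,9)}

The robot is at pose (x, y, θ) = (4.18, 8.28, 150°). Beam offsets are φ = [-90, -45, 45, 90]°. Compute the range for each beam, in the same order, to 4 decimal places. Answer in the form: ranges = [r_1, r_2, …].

beam 1: φ=-90°, α=60°
  cosα=0.5000 sinα=0.8660 | (4,8) | tMaxX 1.6400 tMaxY 0.8314 | tΔX 2.0000 tΔY 1.1547
    t=0.8314 [y] (4,9) — stop
  → r_1 = 0.8314
beam 2: φ=-45°, α=105°
  cosα=-0.2588 sinα=0.9659 | (4,8) | tMaxX 0.6955 tMaxY 0.7454 | tΔX 3.8637 tΔY 1.0353
    t=0.6955 [x] (3,8)
    t=0.7454 [y] (3,9) — stop
  → r_2 = 0.7454
beam 3: φ=45°, α=195°
  cosα=-0.9659 sinα=-0.2588 | (4,8) | tMaxX 0.1863 tMaxY 1.0818 | tΔX 1.0353 tΔY 3.8637
    t=0.1863 [x] (3,8)
    t=1.0818 [y] (3,7)
    t=1.2216 [x] (2,7) — stop
  → r_3 = 1.2216
beam 4: φ=90°, α=240°
  cosα=-0.5000 sinα=-0.8660 | (4,8) | tMaxX 0.3600 tMaxY 0.3233 | tΔX 2.0000 tΔY 1.1547
    t=0.3233 [y] (4,7)
    t=0.3600 [x] (3,7)
    t=1.4780 [y] (3,6)
    t=2.3600 [x] (2,6)
    t=2.6327 [y] (2,5)
    t=3.7874 [y] (2,4)
    t=4.3600 [x] (1,4)
    t=4.9421 [y] (1,3)
    t=6.0968 [y] (1,2)
    t=6.3600 [x] (0,2) — stop
  → r_4 = 6.3600

ranges = [0.8314, 0.7454, 1.2216, 6.3600]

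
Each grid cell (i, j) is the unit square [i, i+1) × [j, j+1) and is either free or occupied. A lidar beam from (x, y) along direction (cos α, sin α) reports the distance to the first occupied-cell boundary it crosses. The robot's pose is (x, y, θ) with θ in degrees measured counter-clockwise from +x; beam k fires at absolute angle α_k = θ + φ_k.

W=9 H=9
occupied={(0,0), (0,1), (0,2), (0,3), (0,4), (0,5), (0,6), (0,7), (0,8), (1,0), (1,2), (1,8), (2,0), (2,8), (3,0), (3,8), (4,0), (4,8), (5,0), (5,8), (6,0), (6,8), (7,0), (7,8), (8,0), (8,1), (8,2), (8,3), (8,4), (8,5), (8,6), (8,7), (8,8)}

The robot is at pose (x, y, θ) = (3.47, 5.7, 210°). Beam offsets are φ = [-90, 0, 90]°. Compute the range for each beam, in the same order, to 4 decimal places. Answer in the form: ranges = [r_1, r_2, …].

ranges = [2.6558, 2.8521, 5.4271]

beam 1: φ=-90°, α=120°
  direction (-0.5000, 0.8660); cell (3,5); t to first gridline: x 0.9400, y 0.3464 (then +2.0000 / +1.1547)
    (3,6) via y @ 0.3464
    (2,6) via x @ 0.9400
    (2,7) via y @ 1.5011
    (2,8) via y @ 2.6558  # hit
  → r_1 = 2.6558
beam 2: φ=0°, α=210°
  direction (-0.8660, -0.5000); cell (3,5); t to first gridline: x 0.5427, y 1.4000 (then +1.1547 / +2.0000)
    (2,5) via x @ 0.5427
    (2,4) via y @ 1.4000
    (1,4) via x @ 1.6974
    (0,4) via x @ 2.8521  # hit
  → r_2 = 2.8521
beam 3: φ=90°, α=300°
  direction (0.5000, -0.8660); cell (3,5); t to first gridline: x 1.0600, y 0.8083 (then +2.0000 / +1.1547)
    (3,4) via y @ 0.8083
    (4,4) via x @ 1.0600
    (4,3) via y @ 1.9630
    (5,3) via x @ 3.0600
    (5,2) via y @ 3.1177
    (5,1) via y @ 4.2724
    (6,1) via x @ 5.0600
    (6,0) via y @ 5.4271  # hit
  → r_3 = 5.4271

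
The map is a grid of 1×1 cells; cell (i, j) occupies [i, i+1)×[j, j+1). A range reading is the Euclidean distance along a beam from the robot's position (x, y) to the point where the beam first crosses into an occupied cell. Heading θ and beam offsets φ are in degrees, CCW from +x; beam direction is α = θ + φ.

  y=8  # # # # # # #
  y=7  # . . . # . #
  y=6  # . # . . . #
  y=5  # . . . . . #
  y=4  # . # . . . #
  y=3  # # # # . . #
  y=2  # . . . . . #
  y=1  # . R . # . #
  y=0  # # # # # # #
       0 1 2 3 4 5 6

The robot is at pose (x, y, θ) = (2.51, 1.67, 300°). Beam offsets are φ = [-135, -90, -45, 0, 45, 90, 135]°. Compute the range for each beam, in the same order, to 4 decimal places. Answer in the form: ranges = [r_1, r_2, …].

beam 1: φ=-135°, α=165°
  cosα=-0.9659 sinα=0.2588 | (2,1) | tMaxX 0.5280 tMaxY 1.2750 | tΔX 1.0353 tΔY 3.8637
    t=0.5280 [x] (1,1)
    t=1.2750 [y] (1,2)
    t=1.5633 [x] (0,2) — stop
  → r_1 = 1.5633
beam 2: φ=-90°, α=210°
  cosα=-0.8660 sinα=-0.5000 | (2,1) | tMaxX 0.5889 tMaxY 1.3400 | tΔX 1.1547 tΔY 2.0000
    t=0.5889 [x] (1,1)
    t=1.3400 [y] (1,0) — stop
  → r_2 = 1.3400
beam 3: φ=-45°, α=255°
  cosα=-0.2588 sinα=-0.9659 | (2,1) | tMaxX 1.9705 tMaxY 0.6936 | tΔX 3.8637 tΔY 1.0353
    t=0.6936 [y] (2,0) — stop
  → r_3 = 0.6936
beam 4: φ=0°, α=300°
  cosα=0.5000 sinα=-0.8660 | (2,1) | tMaxX 0.9800 tMaxY 0.7736 | tΔX 2.0000 tΔY 1.1547
    t=0.7736 [y] (2,0) — stop
  → r_4 = 0.7736
beam 5: φ=45°, α=345°
  cosα=0.9659 sinα=-0.2588 | (2,1) | tMaxX 0.5073 tMaxY 2.5887 | tΔX 1.0353 tΔY 3.8637
    t=0.5073 [x] (3,1)
    t=1.5426 [x] (4,1) — stop
  → r_5 = 1.5426
beam 6: φ=90°, α=30°
  cosα=0.8660 sinα=0.5000 | (2,1) | tMaxX 0.5658 tMaxY 0.6600 | tΔX 1.1547 tΔY 2.0000
    t=0.5658 [x] (3,1)
    t=0.6600 [y] (3,2)
    t=1.7205 [x] (4,2)
    t=2.6600 [y] (4,3)
    t=2.8752 [x] (5,3)
    t=4.0299 [x] (6,3) — stop
  → r_6 = 4.0299
beam 7: φ=135°, α=75°
  cosα=0.2588 sinα=0.9659 | (2,1) | tMaxX 1.8932 tMaxY 0.3416 | tΔX 3.8637 tΔY 1.0353
    t=0.3416 [y] (2,2)
    t=1.3769 [y] (2,3) — stop
  → r_7 = 1.3769

ranges = [1.5633, 1.3400, 0.6936, 0.7736, 1.5426, 4.0299, 1.3769]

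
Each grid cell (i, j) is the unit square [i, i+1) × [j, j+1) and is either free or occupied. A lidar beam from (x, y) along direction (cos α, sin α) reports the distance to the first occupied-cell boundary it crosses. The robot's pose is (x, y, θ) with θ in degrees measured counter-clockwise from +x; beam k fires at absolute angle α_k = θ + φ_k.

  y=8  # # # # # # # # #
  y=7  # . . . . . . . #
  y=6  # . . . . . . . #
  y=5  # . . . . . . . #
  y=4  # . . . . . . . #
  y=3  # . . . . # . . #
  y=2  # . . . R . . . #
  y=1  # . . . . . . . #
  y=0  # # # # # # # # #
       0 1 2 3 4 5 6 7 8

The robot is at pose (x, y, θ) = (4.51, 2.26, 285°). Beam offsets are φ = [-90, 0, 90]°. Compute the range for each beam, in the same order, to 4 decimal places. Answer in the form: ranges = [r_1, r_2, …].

beam 1: φ=-90°, α=195°
  dir = (cos 195°, sin 195°) = (-0.9659, -0.2588); from cell (4,2)
  next x-line at t=0.5280, next y-line at t=1.0046; Δt_x=1.0353, Δt_y=3.8637
    x: enter (3,2) at t=0.5280
    y: enter (3,1) at t=1.0046
    x: enter (2,1) at t=1.5633
    x: enter (1,1) at t=2.5985
    x: enter (0,1) at t=3.6338 ← occupied
  → r_1 = 3.6338
beam 2: φ=0°, α=285°
  dir = (cos 285°, sin 285°) = (0.2588, -0.9659); from cell (4,2)
  next x-line at t=1.8932, next y-line at t=0.2692; Δt_x=3.8637, Δt_y=1.0353
    y: enter (4,1) at t=0.2692
    y: enter (4,0) at t=1.3044 ← occupied
  → r_2 = 1.3044
beam 3: φ=90°, α=15°
  dir = (cos 15°, sin 15°) = (0.9659, 0.2588); from cell (4,2)
  next x-line at t=0.5073, next y-line at t=2.8591; Δt_x=1.0353, Δt_y=3.8637
    x: enter (5,2) at t=0.5073
    x: enter (6,2) at t=1.5426
    x: enter (7,2) at t=2.5778
    y: enter (7,3) at t=2.8591
    x: enter (8,3) at t=3.6131 ← occupied
  → r_3 = 3.6131

ranges = [3.6338, 1.3044, 3.6131]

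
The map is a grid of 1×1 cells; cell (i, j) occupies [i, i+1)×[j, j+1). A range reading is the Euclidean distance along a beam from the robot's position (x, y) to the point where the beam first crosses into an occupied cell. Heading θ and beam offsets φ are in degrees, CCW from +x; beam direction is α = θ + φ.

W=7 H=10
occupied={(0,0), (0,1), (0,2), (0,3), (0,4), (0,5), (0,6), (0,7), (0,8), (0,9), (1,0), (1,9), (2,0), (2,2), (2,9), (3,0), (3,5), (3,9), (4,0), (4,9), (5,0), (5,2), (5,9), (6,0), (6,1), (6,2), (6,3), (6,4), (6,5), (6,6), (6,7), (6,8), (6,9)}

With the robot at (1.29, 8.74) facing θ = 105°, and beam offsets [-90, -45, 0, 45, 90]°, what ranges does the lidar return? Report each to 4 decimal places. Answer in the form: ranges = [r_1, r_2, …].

ranges = [1.0046, 0.3002, 0.2692, 0.3349, 0.3002]

beam 1: φ=-90°, α=15°
  d=(0.9659,0.2588)  start (1,8)  tX=0.7350 tY=1.0046  stride 1/|dx|=1.0353 1/|dy|=3.8637
    cross x-line → (2,8), t=0.7350
    cross y-line → (2,9), t=1.0046 (wall)
  → r_1 = 1.0046
beam 2: φ=-45°, α=60°
  d=(0.5000,0.8660)  start (1,8)  tX=1.4200 tY=0.3002  stride 1/|dx|=2.0000 1/|dy|=1.1547
    cross y-line → (1,9), t=0.3002 (wall)
  → r_2 = 0.3002
beam 3: φ=0°, α=105°
  d=(-0.2588,0.9659)  start (1,8)  tX=1.1205 tY=0.2692  stride 1/|dx|=3.8637 1/|dy|=1.0353
    cross y-line → (1,9), t=0.2692 (wall)
  → r_3 = 0.2692
beam 4: φ=45°, α=150°
  d=(-0.8660,0.5000)  start (1,8)  tX=0.3349 tY=0.5200  stride 1/|dx|=1.1547 1/|dy|=2.0000
    cross x-line → (0,8), t=0.3349 (wall)
  → r_4 = 0.3349
beam 5: φ=90°, α=195°
  d=(-0.9659,-0.2588)  start (1,8)  tX=0.3002 tY=2.8591  stride 1/|dx|=1.0353 1/|dy|=3.8637
    cross x-line → (0,8), t=0.3002 (wall)
  → r_5 = 0.3002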